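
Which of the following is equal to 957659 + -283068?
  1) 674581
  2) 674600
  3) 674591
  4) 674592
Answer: 3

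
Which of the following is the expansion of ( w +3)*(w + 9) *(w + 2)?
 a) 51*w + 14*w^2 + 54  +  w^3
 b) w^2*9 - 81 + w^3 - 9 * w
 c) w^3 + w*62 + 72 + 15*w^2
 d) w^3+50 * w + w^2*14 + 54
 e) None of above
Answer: a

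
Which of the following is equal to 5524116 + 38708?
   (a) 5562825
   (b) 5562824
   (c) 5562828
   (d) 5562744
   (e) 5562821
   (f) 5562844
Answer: b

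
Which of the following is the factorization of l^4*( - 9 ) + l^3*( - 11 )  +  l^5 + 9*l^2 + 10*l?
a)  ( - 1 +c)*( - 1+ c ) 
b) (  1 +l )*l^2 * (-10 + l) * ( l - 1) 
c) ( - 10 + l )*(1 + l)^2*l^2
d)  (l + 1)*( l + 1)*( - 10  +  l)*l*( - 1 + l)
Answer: d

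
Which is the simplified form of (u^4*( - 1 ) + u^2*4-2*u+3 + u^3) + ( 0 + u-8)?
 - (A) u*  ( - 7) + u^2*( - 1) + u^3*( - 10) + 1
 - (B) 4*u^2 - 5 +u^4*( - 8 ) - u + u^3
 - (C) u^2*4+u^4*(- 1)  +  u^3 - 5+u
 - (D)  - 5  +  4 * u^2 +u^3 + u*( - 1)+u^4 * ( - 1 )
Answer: D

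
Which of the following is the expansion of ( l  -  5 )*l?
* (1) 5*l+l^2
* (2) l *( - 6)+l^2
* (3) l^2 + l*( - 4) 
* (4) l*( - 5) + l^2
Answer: 4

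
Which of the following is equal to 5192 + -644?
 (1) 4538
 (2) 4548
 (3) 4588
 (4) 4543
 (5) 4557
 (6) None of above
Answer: 2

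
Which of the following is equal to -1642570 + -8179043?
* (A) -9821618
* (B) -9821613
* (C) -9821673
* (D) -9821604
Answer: B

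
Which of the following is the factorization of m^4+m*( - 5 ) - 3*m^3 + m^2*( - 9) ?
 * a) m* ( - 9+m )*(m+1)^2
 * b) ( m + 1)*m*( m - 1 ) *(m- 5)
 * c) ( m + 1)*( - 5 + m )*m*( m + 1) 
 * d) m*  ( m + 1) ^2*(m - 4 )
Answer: c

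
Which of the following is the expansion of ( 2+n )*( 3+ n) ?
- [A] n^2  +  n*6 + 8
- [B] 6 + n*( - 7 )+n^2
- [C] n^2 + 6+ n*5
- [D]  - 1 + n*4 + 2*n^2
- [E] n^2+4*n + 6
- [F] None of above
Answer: C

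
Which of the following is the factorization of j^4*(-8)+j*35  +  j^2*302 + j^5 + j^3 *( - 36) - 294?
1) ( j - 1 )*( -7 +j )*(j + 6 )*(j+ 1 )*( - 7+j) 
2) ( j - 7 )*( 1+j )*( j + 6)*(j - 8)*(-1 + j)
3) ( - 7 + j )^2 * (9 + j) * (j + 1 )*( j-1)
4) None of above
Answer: 1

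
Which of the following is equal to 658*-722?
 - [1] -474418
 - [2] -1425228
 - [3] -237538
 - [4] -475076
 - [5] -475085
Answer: 4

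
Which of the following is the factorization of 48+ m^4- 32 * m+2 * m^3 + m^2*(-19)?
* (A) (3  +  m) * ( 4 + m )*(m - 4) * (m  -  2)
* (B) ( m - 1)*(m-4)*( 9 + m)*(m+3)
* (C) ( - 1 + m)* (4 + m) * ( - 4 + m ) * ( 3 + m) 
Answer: C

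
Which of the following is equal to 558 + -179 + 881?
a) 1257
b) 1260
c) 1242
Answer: b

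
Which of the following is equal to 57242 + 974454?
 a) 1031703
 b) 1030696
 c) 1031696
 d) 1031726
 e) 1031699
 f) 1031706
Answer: c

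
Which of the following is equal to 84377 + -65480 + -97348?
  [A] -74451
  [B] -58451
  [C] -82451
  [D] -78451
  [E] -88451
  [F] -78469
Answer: D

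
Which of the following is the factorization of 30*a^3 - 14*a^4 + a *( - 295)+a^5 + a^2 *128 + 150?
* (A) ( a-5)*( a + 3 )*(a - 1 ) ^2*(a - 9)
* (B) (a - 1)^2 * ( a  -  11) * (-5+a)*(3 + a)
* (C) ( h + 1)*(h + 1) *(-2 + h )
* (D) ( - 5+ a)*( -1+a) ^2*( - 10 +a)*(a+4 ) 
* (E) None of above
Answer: E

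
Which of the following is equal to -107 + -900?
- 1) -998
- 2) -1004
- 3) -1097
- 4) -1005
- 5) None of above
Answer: 5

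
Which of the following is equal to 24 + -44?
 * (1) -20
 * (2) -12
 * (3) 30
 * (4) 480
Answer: 1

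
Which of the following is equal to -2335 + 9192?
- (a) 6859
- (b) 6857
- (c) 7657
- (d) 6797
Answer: b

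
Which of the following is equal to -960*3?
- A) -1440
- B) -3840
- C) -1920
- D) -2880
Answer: D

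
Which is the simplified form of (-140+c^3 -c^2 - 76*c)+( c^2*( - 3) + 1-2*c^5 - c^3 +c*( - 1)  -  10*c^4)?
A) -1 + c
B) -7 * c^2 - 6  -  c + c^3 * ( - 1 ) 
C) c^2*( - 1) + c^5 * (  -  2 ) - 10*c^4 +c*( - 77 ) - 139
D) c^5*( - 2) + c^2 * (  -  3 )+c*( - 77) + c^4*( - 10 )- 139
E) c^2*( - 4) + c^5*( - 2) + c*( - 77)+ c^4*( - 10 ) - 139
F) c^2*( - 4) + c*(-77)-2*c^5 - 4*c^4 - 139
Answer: E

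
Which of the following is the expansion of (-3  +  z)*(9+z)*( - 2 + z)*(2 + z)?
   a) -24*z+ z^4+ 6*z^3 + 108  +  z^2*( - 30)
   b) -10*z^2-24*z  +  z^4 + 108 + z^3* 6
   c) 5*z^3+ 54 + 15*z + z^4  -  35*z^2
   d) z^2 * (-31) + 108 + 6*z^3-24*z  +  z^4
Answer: d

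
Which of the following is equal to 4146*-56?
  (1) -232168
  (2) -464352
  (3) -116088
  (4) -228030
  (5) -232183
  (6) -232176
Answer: 6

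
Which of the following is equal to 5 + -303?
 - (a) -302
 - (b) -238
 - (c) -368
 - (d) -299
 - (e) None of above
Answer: e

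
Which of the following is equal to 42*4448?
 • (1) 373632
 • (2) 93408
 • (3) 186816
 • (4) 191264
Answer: 3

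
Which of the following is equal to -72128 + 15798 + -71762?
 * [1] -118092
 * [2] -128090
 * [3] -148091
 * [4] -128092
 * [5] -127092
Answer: 4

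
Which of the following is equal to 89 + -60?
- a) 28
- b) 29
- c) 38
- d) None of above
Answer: b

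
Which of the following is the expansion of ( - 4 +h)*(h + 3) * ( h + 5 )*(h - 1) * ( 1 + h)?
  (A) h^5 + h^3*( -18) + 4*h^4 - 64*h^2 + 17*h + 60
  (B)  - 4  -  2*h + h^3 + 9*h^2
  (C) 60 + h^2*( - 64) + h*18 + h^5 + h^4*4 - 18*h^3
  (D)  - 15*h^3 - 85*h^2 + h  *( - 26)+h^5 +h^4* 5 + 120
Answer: A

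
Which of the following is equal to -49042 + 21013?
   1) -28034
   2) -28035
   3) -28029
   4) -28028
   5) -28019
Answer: 3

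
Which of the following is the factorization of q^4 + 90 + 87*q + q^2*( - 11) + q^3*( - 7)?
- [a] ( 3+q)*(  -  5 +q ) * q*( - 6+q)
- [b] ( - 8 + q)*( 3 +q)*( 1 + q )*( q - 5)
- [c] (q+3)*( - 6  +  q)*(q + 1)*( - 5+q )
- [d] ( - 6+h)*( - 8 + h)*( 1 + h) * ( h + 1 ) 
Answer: c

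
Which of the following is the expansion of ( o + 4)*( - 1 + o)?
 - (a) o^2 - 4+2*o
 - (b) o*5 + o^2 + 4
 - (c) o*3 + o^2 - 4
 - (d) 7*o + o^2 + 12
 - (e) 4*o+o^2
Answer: c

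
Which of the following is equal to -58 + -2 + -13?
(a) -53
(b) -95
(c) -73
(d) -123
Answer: c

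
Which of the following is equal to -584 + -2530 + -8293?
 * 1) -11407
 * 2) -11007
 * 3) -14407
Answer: 1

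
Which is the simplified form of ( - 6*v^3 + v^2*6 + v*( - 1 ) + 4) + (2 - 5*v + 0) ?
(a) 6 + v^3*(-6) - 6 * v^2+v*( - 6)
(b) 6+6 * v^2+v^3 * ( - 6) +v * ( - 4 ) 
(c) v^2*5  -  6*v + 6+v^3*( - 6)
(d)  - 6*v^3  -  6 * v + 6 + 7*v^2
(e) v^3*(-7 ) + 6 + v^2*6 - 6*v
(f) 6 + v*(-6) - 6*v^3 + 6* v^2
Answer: f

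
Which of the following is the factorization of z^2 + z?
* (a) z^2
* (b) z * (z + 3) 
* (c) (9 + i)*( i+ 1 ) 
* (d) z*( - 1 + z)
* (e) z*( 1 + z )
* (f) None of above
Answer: e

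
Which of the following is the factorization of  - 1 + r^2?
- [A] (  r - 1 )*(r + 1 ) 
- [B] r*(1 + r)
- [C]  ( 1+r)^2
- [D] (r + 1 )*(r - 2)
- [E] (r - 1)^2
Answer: A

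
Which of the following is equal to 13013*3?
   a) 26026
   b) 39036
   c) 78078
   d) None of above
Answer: d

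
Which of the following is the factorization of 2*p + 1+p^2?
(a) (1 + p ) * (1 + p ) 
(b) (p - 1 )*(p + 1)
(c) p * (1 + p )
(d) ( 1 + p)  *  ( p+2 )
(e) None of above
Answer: a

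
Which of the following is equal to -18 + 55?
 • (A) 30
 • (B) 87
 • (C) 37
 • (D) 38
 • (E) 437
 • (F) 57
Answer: C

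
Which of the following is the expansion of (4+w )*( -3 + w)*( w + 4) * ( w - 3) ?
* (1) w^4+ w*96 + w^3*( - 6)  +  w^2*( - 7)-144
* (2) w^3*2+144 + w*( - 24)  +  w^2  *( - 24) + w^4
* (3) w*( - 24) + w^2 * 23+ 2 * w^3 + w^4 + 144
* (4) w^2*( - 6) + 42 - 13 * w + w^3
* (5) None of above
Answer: 5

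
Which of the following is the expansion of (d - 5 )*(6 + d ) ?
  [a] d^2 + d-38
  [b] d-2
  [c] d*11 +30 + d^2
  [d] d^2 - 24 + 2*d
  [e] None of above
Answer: e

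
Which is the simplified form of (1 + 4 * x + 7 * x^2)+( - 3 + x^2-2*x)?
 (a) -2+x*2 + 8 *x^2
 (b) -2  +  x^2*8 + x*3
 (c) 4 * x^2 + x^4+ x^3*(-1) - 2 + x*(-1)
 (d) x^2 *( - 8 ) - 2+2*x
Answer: a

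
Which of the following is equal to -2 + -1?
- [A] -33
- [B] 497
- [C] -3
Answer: C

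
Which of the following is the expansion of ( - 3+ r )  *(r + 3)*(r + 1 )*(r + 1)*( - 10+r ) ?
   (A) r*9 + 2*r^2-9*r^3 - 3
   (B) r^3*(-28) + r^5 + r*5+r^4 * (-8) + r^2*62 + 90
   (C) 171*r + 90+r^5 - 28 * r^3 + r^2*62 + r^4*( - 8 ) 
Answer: C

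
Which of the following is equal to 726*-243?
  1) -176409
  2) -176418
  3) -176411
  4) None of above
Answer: 2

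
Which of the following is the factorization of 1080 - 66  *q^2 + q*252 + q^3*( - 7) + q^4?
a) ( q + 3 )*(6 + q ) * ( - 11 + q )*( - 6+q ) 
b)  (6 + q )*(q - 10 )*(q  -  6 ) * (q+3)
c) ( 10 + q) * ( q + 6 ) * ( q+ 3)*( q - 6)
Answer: b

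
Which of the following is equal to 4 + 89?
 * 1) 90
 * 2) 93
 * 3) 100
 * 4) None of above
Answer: 2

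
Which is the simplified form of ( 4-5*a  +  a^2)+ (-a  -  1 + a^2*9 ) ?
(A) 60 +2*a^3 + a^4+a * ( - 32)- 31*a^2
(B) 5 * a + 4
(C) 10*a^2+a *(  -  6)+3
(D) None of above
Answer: C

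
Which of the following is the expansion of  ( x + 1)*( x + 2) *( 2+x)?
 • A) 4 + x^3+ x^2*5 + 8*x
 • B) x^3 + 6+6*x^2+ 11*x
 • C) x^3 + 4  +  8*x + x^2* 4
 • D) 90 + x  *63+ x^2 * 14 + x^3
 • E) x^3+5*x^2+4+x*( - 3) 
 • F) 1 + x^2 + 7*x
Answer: A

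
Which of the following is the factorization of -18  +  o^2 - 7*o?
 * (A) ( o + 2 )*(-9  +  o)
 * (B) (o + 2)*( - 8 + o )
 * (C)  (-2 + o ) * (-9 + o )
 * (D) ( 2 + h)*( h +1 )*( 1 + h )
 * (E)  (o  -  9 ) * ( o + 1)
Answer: A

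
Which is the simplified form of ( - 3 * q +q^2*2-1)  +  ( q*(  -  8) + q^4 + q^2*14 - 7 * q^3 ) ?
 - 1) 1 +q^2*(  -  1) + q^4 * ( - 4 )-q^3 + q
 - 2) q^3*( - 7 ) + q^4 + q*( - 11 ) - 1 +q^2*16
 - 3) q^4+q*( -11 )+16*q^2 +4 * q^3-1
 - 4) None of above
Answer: 2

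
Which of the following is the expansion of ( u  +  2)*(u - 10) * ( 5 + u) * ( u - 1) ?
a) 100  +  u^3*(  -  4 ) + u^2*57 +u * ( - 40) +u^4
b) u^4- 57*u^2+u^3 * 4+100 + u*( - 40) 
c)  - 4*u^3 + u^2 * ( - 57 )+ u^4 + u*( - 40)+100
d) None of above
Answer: c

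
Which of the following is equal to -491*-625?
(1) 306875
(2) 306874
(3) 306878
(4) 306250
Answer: 1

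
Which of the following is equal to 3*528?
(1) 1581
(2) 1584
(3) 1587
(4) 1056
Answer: 2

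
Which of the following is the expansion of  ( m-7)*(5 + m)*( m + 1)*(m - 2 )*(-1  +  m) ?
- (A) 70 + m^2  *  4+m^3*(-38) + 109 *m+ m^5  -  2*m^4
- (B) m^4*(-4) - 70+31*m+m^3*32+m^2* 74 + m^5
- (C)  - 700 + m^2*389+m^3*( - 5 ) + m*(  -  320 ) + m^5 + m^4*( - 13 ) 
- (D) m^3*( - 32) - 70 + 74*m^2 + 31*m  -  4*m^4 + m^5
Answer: D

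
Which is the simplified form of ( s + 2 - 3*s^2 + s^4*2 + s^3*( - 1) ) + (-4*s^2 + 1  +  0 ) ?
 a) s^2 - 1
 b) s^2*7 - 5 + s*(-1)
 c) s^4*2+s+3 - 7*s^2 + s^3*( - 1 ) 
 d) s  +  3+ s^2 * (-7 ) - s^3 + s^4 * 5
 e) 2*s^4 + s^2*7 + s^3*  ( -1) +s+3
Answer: c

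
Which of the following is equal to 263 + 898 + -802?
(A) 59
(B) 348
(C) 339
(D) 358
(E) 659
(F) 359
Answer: F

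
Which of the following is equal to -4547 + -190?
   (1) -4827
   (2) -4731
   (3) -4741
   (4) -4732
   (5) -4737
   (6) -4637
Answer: 5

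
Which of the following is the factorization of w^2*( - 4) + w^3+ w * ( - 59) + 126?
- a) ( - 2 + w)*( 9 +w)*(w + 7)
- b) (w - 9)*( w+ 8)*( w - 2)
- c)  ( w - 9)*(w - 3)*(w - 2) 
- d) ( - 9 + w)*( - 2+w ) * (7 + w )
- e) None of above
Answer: d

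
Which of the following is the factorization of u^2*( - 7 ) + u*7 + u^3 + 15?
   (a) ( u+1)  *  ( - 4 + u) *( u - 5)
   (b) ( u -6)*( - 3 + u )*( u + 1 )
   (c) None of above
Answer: c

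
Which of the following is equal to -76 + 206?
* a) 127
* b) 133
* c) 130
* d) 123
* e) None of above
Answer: c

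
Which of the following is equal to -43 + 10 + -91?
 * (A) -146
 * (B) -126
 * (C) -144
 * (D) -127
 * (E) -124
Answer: E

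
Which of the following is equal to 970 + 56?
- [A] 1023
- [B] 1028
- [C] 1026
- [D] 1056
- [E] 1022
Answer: C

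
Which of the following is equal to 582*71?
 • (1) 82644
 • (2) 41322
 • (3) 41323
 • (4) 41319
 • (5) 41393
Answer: 2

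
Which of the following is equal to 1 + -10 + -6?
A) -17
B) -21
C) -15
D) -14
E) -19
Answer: C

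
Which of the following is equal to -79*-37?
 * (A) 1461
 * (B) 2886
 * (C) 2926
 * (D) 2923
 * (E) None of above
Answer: D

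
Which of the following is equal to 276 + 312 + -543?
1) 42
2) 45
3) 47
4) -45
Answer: 2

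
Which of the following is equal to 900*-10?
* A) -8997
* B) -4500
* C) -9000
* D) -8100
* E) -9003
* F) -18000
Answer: C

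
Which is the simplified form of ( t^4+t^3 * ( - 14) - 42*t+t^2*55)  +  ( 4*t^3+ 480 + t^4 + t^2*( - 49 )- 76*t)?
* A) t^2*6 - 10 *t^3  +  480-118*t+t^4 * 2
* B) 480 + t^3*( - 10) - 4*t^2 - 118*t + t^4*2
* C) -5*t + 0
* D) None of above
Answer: A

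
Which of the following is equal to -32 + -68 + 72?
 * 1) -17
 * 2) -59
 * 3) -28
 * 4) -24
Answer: 3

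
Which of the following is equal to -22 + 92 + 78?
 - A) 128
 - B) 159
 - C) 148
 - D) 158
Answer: C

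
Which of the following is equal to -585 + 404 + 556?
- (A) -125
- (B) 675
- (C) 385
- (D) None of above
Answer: D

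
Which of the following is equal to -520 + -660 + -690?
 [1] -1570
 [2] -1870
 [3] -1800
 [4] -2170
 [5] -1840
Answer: 2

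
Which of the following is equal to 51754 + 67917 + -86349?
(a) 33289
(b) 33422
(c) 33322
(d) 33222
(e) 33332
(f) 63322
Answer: c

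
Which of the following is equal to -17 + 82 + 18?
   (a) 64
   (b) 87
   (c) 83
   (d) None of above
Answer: c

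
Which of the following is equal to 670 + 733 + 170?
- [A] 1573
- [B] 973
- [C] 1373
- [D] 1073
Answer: A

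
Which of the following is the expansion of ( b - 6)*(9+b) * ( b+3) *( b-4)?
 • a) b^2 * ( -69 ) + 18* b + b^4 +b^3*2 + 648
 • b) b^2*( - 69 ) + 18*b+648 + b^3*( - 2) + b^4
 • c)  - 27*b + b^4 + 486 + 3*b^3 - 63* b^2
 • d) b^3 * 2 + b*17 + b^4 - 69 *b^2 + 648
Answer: a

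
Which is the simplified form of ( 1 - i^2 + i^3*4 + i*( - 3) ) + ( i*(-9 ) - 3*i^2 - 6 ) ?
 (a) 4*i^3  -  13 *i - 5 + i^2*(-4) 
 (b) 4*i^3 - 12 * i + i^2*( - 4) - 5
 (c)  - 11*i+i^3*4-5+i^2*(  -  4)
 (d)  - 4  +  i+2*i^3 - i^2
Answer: b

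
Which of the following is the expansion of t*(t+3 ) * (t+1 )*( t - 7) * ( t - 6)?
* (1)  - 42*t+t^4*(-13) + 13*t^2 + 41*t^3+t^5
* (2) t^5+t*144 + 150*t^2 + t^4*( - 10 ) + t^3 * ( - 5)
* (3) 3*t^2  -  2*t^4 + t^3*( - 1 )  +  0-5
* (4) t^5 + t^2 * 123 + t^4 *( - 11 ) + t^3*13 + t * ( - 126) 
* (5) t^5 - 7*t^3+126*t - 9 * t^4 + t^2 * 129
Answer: 5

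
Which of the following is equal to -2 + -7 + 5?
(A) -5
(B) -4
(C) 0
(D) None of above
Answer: B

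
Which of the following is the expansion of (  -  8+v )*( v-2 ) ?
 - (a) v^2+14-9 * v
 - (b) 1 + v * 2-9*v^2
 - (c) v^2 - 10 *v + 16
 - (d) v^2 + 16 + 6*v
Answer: c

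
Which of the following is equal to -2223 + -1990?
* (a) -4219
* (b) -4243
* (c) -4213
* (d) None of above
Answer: c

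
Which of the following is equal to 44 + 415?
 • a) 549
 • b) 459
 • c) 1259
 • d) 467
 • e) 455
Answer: b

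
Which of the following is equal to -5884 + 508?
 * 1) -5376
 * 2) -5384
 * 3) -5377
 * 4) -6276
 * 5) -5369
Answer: 1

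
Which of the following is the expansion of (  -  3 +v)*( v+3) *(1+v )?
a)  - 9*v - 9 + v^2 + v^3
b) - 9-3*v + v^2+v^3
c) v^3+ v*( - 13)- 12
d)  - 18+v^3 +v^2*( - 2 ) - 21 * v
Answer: a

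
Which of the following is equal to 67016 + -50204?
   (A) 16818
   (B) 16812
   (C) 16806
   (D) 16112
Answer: B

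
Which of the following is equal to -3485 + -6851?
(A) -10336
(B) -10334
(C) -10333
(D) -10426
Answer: A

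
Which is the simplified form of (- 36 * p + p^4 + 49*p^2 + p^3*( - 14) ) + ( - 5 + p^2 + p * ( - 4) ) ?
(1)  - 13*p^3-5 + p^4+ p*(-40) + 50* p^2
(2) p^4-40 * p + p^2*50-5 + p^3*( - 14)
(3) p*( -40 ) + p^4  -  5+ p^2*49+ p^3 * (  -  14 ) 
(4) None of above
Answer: 2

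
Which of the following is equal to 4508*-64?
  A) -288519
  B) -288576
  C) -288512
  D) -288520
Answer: C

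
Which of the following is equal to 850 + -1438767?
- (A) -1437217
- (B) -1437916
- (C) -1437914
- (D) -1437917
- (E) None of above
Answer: D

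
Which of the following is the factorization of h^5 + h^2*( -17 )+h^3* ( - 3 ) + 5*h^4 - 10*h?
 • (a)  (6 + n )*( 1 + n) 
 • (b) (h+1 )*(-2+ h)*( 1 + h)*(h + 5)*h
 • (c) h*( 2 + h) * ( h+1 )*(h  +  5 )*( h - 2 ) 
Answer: b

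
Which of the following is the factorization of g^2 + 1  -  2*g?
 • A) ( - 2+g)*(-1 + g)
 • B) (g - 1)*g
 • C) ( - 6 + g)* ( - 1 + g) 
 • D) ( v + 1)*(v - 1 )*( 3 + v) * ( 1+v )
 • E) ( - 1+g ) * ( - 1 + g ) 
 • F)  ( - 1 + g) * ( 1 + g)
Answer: E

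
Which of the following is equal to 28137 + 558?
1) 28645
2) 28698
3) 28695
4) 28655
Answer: 3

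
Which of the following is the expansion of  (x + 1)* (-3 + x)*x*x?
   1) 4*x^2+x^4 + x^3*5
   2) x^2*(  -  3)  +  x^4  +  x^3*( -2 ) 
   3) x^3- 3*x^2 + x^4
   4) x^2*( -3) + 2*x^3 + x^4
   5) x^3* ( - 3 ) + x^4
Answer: 2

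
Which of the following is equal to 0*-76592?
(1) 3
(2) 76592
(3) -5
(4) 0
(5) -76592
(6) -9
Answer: 4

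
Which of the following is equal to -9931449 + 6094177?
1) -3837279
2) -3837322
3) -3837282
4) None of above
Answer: 4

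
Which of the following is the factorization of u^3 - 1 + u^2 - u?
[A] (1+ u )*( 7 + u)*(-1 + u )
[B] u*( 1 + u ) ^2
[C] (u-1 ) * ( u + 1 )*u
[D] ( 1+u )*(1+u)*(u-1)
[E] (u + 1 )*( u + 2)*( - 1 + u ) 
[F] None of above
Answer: D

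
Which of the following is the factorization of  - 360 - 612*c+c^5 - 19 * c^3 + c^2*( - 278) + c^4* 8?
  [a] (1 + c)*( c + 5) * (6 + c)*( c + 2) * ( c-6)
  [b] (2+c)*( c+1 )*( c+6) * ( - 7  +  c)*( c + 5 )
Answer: a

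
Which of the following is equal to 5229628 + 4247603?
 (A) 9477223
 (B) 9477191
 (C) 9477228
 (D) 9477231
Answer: D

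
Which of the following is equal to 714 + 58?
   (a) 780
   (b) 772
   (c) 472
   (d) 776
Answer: b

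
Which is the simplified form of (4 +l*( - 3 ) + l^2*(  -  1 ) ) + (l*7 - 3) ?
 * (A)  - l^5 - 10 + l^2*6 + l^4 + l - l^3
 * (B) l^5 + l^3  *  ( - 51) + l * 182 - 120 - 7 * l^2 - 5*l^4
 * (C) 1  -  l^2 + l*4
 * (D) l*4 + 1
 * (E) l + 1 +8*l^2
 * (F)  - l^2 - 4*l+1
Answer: C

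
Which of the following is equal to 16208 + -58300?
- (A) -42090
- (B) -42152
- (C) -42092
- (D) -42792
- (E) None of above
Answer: C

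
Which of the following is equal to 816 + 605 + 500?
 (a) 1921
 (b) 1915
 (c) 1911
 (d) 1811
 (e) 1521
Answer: a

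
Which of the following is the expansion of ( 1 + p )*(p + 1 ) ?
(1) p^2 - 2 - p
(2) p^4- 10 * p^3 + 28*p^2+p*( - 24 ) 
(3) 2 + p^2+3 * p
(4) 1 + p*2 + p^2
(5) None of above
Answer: 4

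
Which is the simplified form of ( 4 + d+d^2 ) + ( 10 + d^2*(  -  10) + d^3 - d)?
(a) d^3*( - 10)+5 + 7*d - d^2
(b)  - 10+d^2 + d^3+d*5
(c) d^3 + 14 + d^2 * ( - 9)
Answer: c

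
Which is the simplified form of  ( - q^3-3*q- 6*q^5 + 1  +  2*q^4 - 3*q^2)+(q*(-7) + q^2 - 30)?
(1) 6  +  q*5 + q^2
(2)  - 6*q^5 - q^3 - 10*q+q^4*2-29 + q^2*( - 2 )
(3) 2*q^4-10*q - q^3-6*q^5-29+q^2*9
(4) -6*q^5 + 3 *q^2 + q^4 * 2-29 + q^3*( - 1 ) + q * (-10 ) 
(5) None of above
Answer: 2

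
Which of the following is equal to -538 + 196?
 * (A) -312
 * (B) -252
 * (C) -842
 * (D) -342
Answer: D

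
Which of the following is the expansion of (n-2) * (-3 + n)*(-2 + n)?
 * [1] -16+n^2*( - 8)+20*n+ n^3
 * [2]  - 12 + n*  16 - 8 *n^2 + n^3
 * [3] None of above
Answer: 3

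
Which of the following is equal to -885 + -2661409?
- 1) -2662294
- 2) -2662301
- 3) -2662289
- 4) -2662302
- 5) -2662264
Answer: 1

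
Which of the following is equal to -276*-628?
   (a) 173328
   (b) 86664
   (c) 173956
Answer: a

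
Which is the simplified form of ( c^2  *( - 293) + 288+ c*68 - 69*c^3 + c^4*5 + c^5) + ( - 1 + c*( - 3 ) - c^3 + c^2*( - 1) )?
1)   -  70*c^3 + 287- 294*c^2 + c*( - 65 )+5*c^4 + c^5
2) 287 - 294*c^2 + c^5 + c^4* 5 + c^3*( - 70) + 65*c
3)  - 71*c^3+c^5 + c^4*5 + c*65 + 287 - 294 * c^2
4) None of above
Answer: 2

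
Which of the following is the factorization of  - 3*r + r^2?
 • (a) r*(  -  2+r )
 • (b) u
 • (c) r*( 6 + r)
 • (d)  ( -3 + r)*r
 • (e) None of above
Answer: d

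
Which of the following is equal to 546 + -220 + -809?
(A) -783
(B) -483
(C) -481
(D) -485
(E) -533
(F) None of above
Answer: B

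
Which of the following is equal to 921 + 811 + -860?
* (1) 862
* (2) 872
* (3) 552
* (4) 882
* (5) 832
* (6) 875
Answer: 2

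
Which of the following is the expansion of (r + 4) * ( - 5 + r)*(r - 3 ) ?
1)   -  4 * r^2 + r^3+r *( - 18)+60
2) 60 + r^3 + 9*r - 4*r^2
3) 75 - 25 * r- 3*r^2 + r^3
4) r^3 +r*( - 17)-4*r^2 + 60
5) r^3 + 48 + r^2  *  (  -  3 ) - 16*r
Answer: 4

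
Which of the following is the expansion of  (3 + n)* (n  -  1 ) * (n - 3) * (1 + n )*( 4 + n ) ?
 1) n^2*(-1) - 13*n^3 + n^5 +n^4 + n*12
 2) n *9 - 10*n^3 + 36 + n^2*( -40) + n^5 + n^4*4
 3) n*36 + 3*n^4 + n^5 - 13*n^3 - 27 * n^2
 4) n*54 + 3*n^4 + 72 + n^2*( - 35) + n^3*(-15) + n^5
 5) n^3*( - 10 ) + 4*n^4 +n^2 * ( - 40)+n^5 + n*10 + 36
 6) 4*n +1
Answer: 2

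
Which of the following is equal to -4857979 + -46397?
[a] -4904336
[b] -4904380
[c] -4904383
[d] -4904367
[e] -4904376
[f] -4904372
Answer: e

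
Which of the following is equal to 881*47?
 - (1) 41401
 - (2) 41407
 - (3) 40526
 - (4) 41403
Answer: 2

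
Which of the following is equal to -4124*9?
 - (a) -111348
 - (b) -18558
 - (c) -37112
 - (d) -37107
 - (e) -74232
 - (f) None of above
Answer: f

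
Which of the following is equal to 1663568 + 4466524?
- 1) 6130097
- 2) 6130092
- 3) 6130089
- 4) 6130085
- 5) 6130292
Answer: 2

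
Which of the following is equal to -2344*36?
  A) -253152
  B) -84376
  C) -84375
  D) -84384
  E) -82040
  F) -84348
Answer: D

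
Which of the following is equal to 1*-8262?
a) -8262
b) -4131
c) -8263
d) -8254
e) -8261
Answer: a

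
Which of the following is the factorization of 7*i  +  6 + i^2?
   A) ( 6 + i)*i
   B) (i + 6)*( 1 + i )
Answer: B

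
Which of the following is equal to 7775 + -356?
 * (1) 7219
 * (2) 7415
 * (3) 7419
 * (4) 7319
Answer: 3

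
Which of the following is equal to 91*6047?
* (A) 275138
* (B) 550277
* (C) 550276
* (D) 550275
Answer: B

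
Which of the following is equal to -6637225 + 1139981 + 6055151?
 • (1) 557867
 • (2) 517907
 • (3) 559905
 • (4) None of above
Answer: 4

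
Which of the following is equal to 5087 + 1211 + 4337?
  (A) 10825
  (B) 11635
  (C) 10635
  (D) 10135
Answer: C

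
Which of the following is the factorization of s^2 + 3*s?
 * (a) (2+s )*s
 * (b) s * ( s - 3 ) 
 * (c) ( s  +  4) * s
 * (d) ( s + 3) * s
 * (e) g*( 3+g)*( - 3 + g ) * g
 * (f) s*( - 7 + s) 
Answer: d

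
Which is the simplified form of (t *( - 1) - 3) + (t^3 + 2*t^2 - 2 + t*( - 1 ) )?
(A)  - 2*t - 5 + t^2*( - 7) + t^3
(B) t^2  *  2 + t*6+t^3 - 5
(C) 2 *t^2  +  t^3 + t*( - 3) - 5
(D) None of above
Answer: D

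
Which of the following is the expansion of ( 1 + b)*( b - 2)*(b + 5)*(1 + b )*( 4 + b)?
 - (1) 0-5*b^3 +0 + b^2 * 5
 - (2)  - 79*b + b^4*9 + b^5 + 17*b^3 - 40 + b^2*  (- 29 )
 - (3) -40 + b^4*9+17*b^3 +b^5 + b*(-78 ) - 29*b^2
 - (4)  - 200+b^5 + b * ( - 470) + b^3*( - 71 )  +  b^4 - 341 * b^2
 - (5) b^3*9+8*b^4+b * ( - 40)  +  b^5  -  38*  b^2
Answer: 3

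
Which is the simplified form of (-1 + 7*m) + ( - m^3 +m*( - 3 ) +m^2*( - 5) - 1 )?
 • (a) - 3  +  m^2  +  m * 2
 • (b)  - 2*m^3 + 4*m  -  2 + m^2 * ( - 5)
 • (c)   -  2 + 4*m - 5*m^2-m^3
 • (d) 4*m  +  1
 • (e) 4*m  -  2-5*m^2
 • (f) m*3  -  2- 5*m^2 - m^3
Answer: c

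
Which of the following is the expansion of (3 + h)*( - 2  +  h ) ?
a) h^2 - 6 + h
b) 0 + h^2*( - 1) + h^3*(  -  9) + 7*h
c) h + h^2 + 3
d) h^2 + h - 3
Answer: a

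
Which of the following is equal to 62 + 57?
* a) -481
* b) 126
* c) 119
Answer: c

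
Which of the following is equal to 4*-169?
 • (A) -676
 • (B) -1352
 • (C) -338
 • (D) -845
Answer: A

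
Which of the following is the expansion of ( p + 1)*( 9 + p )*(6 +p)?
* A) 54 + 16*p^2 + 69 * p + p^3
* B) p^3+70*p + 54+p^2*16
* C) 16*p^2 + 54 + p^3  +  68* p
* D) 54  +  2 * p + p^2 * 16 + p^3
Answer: A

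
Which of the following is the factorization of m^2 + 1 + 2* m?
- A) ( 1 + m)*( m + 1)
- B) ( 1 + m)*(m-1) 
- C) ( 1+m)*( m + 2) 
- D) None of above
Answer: A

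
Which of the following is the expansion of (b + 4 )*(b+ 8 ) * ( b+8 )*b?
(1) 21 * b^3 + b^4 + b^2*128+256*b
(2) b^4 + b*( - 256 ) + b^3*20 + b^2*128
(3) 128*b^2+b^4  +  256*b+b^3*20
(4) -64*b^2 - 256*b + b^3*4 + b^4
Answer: 3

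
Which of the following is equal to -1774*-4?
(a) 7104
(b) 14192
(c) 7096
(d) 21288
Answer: c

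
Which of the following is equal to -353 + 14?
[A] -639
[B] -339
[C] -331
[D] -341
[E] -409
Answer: B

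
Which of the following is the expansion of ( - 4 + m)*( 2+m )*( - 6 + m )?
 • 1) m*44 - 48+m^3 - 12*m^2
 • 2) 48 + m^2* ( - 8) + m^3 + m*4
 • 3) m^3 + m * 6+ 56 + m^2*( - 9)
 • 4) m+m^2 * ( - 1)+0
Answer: 2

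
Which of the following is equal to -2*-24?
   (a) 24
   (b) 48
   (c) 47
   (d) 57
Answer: b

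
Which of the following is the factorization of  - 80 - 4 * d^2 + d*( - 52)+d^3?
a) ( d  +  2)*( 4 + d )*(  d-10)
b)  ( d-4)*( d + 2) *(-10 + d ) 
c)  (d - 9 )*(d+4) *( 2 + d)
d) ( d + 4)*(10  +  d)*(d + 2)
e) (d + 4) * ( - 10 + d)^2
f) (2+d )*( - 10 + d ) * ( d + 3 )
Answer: a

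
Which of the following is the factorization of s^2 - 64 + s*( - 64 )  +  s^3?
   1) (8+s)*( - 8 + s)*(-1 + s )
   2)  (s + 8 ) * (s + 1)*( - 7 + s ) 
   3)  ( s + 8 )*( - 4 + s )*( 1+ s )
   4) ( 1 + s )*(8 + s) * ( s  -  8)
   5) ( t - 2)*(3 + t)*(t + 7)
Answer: 4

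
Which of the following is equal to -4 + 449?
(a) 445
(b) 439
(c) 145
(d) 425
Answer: a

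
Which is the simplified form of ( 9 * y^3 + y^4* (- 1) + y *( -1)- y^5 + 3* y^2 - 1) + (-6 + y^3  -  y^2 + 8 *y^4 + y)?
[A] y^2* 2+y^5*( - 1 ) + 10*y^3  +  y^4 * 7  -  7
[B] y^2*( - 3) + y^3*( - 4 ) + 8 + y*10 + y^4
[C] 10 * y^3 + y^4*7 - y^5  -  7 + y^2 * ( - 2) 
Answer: A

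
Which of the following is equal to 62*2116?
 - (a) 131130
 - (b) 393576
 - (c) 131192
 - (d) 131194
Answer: c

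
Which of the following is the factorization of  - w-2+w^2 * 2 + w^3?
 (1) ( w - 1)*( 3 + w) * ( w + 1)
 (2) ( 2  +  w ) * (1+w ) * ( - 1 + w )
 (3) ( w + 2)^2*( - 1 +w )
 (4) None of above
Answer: 2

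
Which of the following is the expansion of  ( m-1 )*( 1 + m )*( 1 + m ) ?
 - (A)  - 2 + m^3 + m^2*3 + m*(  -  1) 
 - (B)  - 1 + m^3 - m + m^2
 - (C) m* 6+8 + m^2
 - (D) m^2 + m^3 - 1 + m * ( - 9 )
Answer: B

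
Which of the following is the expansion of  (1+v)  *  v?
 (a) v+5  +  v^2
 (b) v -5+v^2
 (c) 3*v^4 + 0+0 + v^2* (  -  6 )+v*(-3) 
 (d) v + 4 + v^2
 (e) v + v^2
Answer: e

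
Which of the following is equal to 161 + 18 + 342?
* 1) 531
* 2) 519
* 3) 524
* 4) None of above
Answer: 4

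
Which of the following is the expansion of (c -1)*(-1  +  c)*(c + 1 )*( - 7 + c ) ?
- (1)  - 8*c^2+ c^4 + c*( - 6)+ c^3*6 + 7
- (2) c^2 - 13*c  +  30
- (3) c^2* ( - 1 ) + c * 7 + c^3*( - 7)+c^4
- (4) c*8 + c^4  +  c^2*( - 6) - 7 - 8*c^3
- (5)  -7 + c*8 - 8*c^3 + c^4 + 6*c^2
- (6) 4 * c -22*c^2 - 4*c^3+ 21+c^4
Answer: 5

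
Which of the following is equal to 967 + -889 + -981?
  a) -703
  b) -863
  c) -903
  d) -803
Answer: c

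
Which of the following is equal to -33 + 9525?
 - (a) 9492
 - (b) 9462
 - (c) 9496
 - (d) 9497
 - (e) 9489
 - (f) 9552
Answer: a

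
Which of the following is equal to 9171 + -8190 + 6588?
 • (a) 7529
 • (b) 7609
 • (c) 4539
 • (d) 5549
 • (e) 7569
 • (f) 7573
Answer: e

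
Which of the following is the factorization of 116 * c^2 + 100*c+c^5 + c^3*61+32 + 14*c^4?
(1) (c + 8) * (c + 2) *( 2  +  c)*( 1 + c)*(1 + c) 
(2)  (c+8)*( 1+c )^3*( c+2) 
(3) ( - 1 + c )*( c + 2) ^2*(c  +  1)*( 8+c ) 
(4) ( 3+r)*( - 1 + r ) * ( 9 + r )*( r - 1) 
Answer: 1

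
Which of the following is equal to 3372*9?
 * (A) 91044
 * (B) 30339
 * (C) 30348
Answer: C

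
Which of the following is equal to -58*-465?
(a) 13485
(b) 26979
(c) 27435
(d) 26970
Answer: d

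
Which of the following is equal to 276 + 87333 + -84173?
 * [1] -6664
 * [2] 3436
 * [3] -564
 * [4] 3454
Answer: 2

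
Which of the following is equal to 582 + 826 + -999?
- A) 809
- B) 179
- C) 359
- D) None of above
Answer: D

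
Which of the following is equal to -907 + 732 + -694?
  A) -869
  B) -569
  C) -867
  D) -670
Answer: A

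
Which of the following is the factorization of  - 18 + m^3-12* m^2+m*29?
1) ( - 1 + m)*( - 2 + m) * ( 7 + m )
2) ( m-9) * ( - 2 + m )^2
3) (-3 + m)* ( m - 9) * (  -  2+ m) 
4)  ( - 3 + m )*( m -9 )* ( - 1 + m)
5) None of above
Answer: 5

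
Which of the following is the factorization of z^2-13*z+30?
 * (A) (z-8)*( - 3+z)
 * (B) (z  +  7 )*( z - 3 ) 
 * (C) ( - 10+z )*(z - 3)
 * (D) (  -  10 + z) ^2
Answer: C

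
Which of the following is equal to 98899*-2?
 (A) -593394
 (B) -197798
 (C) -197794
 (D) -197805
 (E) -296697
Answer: B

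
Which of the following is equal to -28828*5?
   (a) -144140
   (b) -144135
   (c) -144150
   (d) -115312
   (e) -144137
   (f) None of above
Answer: a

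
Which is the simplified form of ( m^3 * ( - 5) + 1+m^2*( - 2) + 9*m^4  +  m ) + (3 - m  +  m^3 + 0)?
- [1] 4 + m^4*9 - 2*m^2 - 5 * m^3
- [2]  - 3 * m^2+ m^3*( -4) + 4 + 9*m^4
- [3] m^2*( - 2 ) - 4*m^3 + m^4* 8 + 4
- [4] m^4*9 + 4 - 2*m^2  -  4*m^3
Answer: 4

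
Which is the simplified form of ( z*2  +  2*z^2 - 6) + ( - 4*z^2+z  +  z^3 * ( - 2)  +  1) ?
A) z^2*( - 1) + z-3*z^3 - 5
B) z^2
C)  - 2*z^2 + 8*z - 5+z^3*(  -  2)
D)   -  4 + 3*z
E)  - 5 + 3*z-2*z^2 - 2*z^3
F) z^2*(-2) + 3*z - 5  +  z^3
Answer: E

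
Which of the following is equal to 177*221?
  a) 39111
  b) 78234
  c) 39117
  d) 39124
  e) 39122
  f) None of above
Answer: c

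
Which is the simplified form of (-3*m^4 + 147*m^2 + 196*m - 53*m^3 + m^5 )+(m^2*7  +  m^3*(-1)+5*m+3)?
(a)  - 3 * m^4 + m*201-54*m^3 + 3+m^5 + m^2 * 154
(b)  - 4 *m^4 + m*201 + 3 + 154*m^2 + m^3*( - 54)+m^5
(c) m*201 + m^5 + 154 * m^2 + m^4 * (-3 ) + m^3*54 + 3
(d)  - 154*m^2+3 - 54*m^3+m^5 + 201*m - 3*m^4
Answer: a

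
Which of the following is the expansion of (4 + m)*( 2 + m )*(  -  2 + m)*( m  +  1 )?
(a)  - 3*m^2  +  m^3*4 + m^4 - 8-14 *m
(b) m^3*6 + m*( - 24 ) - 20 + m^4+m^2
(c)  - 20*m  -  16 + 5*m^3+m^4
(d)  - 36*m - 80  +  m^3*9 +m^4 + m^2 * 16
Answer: c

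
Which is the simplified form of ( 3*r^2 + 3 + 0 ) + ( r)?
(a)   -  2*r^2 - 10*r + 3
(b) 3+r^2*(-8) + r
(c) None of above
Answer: c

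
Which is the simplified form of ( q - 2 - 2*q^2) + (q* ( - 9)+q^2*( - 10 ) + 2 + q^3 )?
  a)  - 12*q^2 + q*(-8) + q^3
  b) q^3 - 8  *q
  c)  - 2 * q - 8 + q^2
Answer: a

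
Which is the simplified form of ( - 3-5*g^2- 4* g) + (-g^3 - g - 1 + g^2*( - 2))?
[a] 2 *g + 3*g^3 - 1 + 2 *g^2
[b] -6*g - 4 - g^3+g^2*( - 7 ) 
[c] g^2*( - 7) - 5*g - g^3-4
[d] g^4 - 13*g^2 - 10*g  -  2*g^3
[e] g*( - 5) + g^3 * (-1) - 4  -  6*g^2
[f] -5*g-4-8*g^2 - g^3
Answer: c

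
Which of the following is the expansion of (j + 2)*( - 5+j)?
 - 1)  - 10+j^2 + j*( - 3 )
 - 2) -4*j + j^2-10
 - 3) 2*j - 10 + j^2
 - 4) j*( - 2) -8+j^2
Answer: 1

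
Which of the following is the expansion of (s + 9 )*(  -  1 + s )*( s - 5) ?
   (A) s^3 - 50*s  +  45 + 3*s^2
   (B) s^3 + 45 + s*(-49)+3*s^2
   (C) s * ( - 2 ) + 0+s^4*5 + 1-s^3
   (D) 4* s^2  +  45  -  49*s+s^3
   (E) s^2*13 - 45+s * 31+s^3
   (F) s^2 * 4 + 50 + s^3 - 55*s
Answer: B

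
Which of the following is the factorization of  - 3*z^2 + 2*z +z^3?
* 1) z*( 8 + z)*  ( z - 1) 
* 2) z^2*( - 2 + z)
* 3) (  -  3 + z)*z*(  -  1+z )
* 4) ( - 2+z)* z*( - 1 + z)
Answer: 4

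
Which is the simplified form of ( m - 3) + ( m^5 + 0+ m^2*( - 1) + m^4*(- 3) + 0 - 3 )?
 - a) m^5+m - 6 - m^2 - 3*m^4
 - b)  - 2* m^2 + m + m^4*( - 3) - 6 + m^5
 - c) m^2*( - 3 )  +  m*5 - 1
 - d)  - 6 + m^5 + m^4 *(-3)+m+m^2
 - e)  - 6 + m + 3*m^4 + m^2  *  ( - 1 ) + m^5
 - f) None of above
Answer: a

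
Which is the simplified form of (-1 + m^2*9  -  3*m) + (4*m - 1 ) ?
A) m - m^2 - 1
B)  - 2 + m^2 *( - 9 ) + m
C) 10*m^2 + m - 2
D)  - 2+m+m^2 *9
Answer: D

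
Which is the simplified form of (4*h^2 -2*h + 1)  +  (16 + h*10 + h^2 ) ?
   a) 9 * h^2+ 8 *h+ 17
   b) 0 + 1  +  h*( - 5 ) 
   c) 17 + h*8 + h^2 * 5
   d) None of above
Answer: c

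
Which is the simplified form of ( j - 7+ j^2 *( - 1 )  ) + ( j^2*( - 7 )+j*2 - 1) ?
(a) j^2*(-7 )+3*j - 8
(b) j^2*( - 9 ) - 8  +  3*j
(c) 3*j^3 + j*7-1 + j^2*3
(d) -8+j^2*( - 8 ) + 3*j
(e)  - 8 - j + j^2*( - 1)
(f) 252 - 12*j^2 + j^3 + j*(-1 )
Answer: d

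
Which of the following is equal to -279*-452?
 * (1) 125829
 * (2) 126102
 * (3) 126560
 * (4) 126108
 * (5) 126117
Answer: 4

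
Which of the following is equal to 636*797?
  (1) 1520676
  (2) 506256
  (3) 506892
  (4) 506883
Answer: 3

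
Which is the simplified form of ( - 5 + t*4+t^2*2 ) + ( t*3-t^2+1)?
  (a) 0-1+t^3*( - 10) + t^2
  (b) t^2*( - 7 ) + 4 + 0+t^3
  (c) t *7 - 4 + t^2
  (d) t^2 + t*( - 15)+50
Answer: c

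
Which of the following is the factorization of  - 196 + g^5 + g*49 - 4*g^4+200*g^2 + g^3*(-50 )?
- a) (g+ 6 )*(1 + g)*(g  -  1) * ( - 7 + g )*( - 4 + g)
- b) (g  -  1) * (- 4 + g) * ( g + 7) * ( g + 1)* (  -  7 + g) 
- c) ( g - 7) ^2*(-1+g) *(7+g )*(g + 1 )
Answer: b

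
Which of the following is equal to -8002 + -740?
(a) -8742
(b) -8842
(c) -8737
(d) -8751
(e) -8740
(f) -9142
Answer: a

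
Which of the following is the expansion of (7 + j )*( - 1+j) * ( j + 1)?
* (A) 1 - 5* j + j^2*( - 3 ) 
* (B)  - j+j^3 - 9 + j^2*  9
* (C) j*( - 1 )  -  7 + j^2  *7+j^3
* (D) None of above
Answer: C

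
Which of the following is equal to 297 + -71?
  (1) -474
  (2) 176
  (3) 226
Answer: 3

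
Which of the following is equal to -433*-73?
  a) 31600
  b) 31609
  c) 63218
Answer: b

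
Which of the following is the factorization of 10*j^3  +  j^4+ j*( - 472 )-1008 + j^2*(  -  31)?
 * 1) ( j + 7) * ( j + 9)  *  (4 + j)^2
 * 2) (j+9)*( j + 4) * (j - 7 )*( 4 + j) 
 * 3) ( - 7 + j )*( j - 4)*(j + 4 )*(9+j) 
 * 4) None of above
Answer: 2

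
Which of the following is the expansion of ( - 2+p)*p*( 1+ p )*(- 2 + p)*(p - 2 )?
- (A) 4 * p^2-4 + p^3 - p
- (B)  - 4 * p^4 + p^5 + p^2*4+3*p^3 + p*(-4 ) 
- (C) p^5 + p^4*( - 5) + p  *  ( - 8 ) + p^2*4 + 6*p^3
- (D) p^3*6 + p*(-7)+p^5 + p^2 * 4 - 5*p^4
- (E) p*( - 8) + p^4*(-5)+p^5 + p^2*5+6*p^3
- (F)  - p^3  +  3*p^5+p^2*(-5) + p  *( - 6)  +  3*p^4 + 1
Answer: C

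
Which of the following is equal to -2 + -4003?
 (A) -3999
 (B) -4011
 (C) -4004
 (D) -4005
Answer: D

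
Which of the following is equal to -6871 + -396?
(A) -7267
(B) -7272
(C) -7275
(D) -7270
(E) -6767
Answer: A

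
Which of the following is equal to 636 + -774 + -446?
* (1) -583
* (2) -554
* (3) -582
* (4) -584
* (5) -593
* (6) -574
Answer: 4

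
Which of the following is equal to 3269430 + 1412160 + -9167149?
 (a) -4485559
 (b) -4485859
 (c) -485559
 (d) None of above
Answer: a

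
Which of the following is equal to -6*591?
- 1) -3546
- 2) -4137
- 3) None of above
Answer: 1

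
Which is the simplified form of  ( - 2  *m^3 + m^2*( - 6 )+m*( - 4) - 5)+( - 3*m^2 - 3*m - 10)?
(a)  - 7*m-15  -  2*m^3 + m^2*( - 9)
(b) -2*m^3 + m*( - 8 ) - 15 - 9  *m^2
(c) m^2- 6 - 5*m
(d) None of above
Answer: a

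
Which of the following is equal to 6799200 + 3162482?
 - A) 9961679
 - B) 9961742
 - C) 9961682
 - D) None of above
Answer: C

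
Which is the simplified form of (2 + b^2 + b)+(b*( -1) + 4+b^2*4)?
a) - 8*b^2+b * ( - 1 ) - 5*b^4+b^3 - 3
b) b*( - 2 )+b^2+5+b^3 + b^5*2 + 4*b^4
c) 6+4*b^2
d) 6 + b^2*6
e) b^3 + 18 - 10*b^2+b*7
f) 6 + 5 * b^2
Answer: f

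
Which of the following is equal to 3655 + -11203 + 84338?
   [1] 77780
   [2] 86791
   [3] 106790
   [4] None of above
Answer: 4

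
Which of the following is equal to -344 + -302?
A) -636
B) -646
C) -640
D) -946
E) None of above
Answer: B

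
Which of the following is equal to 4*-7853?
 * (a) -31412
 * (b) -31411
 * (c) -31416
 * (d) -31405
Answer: a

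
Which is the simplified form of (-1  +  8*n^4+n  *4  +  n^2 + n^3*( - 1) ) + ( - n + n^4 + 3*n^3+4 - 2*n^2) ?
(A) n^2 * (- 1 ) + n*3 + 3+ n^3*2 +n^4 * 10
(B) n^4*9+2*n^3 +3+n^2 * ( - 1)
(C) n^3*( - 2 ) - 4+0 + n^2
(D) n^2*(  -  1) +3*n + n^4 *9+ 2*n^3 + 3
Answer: D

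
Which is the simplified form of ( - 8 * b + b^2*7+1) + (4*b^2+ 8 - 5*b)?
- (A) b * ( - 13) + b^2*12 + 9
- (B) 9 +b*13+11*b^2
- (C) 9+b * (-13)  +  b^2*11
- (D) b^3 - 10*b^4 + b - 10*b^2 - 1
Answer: C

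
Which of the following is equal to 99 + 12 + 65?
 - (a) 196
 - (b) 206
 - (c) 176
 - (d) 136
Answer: c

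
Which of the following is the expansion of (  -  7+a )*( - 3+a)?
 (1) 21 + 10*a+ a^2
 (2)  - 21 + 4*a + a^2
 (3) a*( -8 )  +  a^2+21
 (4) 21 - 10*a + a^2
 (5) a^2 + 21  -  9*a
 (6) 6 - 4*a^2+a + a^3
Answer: 4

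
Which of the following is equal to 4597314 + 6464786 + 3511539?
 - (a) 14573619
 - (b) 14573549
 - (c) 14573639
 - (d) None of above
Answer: c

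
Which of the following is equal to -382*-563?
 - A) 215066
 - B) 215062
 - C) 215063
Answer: A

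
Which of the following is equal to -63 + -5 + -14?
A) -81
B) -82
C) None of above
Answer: B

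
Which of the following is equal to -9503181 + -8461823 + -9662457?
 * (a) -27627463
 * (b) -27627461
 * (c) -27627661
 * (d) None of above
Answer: b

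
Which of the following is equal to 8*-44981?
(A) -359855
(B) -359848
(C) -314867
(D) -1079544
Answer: B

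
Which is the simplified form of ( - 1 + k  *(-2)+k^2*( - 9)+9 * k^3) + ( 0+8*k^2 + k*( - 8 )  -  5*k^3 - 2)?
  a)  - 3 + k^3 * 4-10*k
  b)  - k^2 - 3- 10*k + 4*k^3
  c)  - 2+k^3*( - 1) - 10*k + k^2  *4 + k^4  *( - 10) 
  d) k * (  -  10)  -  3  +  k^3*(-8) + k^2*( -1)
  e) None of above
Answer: b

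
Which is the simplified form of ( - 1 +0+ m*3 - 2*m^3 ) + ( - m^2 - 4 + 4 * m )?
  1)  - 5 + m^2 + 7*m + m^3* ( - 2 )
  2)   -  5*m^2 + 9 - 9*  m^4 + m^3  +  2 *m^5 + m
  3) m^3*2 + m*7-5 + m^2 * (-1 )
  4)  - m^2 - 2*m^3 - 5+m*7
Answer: 4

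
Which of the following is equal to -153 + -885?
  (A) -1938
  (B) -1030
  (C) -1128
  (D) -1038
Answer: D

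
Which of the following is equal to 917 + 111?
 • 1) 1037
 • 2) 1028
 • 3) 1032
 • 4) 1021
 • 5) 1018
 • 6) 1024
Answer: 2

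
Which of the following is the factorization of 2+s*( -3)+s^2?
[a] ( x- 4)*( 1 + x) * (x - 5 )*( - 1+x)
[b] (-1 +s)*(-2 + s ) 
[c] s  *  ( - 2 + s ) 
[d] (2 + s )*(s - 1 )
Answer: b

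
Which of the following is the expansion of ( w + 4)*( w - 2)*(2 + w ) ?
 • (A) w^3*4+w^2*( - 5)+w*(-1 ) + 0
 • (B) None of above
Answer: B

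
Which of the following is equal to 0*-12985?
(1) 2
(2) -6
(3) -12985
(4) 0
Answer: 4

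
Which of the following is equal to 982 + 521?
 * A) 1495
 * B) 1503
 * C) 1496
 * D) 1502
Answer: B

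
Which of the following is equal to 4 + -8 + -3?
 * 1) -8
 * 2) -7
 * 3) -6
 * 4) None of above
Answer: 2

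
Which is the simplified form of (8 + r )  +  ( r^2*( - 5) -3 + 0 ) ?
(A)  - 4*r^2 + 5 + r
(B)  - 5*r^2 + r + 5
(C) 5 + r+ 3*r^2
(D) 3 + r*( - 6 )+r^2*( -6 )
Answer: B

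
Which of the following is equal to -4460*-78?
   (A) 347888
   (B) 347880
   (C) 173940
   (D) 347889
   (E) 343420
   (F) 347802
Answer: B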